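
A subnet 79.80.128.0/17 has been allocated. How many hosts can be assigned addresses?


Host bits = 32 - 17 = 15
Total addresses = 2^15 = 32768
Usable = total - 2 (network and broadcast)
Usable hosts: 32766


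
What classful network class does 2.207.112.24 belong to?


First octet: 2
Binary: 00000010
0xxxxxxx -> Class A (1-126)
Class A, default mask 255.0.0.0 (/8)


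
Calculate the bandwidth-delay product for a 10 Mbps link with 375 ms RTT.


BDP = bandwidth * RTT
= 10 Mbps * 375 ms
= 10 * 1e6 * 375 / 1000 bits
= 3750000 bits
= 468750 bytes
= 457.7637 KB
BDP = 3750000 bits (468750 bytes)


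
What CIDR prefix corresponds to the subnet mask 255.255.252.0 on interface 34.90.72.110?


Binary: 11111111.11111111.11111100.00000000
Count leading 1s
Prefix: /22


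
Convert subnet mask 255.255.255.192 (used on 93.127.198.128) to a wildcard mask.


Subnet mask: 255.255.255.192
Wildcard = 255.255.255.255 - subnet mask
255 - 255 = 0
255 - 255 = 0
255 - 255 = 0
255 - 192 = 63
Wildcard: 0.0.0.63


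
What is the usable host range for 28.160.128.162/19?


Network: 28.160.128.0
Broadcast: 28.160.159.255
First usable = network + 1
Last usable = broadcast - 1
Range: 28.160.128.1 to 28.160.159.254


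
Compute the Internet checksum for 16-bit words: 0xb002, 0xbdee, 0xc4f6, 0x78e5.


Sum all words (with carry folding):
+ 0xb002 = 0xb002
+ 0xbdee = 0x6df1
+ 0xc4f6 = 0x32e8
+ 0x78e5 = 0xabcd
One's complement: ~0xabcd
Checksum = 0x5432


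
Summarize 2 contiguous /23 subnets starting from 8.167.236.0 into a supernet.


Original prefix: /23
Number of subnets: 2 = 2^1
New prefix = 23 - 1 = 22
Supernet: 8.167.236.0/22


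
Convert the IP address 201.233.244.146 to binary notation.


201 = 11001001
233 = 11101001
244 = 11110100
146 = 10010010
Binary: 11001001.11101001.11110100.10010010


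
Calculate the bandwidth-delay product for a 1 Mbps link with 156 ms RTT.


BDP = bandwidth * RTT
= 1 Mbps * 156 ms
= 1 * 1e6 * 156 / 1000 bits
= 156000 bits
= 19500 bytes
= 19.043 KB
BDP = 156000 bits (19500 bytes)


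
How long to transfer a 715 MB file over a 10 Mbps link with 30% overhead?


Effective throughput = 10 * (1 - 30/100) = 7 Mbps
File size in Mb = 715 * 8 = 5720 Mb
Time = 5720 / 7
Time = 817.1429 seconds


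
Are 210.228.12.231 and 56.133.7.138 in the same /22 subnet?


Mask: 255.255.252.0
210.228.12.231 AND mask = 210.228.12.0
56.133.7.138 AND mask = 56.133.4.0
No, different subnets (210.228.12.0 vs 56.133.4.0)


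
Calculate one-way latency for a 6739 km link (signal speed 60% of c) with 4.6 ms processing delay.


Speed = 0.6 * 3e5 km/s = 180000 km/s
Propagation delay = 6739 / 180000 = 0.0374 s = 37.4389 ms
Processing delay = 4.6 ms
Total one-way latency = 42.0389 ms


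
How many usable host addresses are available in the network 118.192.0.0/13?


Host bits = 32 - 13 = 19
Total addresses = 2^19 = 524288
Usable = total - 2 (network and broadcast)
Usable hosts: 524286


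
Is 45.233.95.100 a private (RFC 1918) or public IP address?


RFC 1918 private ranges:
  10.0.0.0/8 (10.0.0.0 - 10.255.255.255)
  172.16.0.0/12 (172.16.0.0 - 172.31.255.255)
  192.168.0.0/16 (192.168.0.0 - 192.168.255.255)
Public (not in any RFC 1918 range)


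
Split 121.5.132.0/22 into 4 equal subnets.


New prefix = 22 + 2 = 24
Each subnet has 256 addresses
  121.5.132.0/24
  121.5.133.0/24
  121.5.134.0/24
  121.5.135.0/24
Subnets: 121.5.132.0/24, 121.5.133.0/24, 121.5.134.0/24, 121.5.135.0/24


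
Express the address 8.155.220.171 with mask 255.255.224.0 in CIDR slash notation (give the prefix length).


Binary: 11111111.11111111.11100000.00000000
Count leading 1s
Prefix: /19


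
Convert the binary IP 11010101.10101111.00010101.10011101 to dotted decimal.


11010101 = 213
10101111 = 175
00010101 = 21
10011101 = 157
IP: 213.175.21.157


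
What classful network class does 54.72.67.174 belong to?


First octet: 54
Binary: 00110110
0xxxxxxx -> Class A (1-126)
Class A, default mask 255.0.0.0 (/8)


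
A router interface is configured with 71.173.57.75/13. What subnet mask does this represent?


/13 means 13 network bits, 19 host bits
Binary: 11111111111110000000000000000000
Mask: 255.248.0.0


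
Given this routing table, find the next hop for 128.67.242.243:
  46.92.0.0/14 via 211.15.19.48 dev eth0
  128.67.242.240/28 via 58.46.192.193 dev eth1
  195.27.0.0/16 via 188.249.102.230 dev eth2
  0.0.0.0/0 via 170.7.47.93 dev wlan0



Longest prefix match for 128.67.242.243:
  /14 46.92.0.0: no
  /28 128.67.242.240: MATCH
  /16 195.27.0.0: no
  /0 0.0.0.0: MATCH
Selected: next-hop 58.46.192.193 via eth1 (matched /28)


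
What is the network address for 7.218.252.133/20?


IP:   00000111.11011010.11111100.10000101
Mask: 11111111.11111111.11110000.00000000
AND operation:
Net:  00000111.11011010.11110000.00000000
Network: 7.218.240.0/20


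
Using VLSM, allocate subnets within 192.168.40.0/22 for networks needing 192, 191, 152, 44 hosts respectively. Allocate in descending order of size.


192 hosts -> /24 (254 usable): 192.168.40.0/24
191 hosts -> /24 (254 usable): 192.168.41.0/24
152 hosts -> /24 (254 usable): 192.168.42.0/24
44 hosts -> /26 (62 usable): 192.168.43.0/26
Allocation: 192.168.40.0/24 (192 hosts, 254 usable); 192.168.41.0/24 (191 hosts, 254 usable); 192.168.42.0/24 (152 hosts, 254 usable); 192.168.43.0/26 (44 hosts, 62 usable)


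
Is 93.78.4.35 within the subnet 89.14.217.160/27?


Subnet network: 89.14.217.160
Test IP AND mask: 93.78.4.32
No, 93.78.4.35 is not in 89.14.217.160/27


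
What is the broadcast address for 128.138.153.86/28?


Network: 128.138.153.80/28
Host bits = 4
Set all host bits to 1:
Broadcast: 128.138.153.95


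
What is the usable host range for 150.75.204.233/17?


Network: 150.75.128.0
Broadcast: 150.75.255.255
First usable = network + 1
Last usable = broadcast - 1
Range: 150.75.128.1 to 150.75.255.254


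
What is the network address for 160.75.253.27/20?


IP:   10100000.01001011.11111101.00011011
Mask: 11111111.11111111.11110000.00000000
AND operation:
Net:  10100000.01001011.11110000.00000000
Network: 160.75.240.0/20


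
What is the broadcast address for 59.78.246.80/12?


Network: 59.64.0.0/12
Host bits = 20
Set all host bits to 1:
Broadcast: 59.79.255.255


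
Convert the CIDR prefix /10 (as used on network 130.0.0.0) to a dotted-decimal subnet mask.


/10 means 10 network bits, 22 host bits
Binary: 11111111110000000000000000000000
Mask: 255.192.0.0


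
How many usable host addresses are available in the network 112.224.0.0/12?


Host bits = 32 - 12 = 20
Total addresses = 2^20 = 1048576
Usable = total - 2 (network and broadcast)
Usable hosts: 1048574


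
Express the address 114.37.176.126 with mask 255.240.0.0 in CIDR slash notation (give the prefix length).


Binary: 11111111.11110000.00000000.00000000
Count leading 1s
Prefix: /12


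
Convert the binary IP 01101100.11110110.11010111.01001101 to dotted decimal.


01101100 = 108
11110110 = 246
11010111 = 215
01001101 = 77
IP: 108.246.215.77


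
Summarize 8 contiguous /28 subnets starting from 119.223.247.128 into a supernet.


Original prefix: /28
Number of subnets: 8 = 2^3
New prefix = 28 - 3 = 25
Supernet: 119.223.247.128/25


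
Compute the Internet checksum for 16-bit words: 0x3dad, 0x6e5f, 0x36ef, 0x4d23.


Sum all words (with carry folding):
+ 0x3dad = 0x3dad
+ 0x6e5f = 0xac0c
+ 0x36ef = 0xe2fb
+ 0x4d23 = 0x301f
One's complement: ~0x301f
Checksum = 0xcfe0


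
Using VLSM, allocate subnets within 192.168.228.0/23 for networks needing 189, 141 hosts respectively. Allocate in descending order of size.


189 hosts -> /24 (254 usable): 192.168.228.0/24
141 hosts -> /24 (254 usable): 192.168.229.0/24
Allocation: 192.168.228.0/24 (189 hosts, 254 usable); 192.168.229.0/24 (141 hosts, 254 usable)


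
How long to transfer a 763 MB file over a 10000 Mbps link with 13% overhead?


Effective throughput = 10000 * (1 - 13/100) = 8700 Mbps
File size in Mb = 763 * 8 = 6104 Mb
Time = 6104 / 8700
Time = 0.7016 seconds


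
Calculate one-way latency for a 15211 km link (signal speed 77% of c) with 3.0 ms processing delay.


Speed = 0.77 * 3e5 km/s = 231000 km/s
Propagation delay = 15211 / 231000 = 0.0658 s = 65.8485 ms
Processing delay = 3.0 ms
Total one-way latency = 68.8485 ms


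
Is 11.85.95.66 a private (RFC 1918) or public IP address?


RFC 1918 private ranges:
  10.0.0.0/8 (10.0.0.0 - 10.255.255.255)
  172.16.0.0/12 (172.16.0.0 - 172.31.255.255)
  192.168.0.0/16 (192.168.0.0 - 192.168.255.255)
Public (not in any RFC 1918 range)


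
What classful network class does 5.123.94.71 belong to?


First octet: 5
Binary: 00000101
0xxxxxxx -> Class A (1-126)
Class A, default mask 255.0.0.0 (/8)


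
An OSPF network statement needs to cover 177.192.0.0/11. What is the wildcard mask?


Subnet mask: 255.224.0.0
Wildcard = 255.255.255.255 - subnet mask
255 - 255 = 0
255 - 224 = 31
255 - 0 = 255
255 - 0 = 255
Wildcard: 0.31.255.255


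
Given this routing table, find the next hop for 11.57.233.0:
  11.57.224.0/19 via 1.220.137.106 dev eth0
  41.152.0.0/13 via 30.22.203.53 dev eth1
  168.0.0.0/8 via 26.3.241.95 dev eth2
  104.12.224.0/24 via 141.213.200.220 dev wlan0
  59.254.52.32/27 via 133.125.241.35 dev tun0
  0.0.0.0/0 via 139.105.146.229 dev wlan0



Longest prefix match for 11.57.233.0:
  /19 11.57.224.0: MATCH
  /13 41.152.0.0: no
  /8 168.0.0.0: no
  /24 104.12.224.0: no
  /27 59.254.52.32: no
  /0 0.0.0.0: MATCH
Selected: next-hop 1.220.137.106 via eth0 (matched /19)


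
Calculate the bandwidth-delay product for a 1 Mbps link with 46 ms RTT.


BDP = bandwidth * RTT
= 1 Mbps * 46 ms
= 1 * 1e6 * 46 / 1000 bits
= 46000 bits
= 5750 bytes
= 5.6152 KB
BDP = 46000 bits (5750 bytes)


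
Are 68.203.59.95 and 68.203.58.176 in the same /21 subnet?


Mask: 255.255.248.0
68.203.59.95 AND mask = 68.203.56.0
68.203.58.176 AND mask = 68.203.56.0
Yes, same subnet (68.203.56.0)


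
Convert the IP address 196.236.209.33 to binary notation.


196 = 11000100
236 = 11101100
209 = 11010001
33 = 00100001
Binary: 11000100.11101100.11010001.00100001


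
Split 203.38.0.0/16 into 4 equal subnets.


New prefix = 16 + 2 = 18
Each subnet has 16384 addresses
  203.38.0.0/18
  203.38.64.0/18
  203.38.128.0/18
  203.38.192.0/18
Subnets: 203.38.0.0/18, 203.38.64.0/18, 203.38.128.0/18, 203.38.192.0/18


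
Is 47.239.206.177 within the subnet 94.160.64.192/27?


Subnet network: 94.160.64.192
Test IP AND mask: 47.239.206.160
No, 47.239.206.177 is not in 94.160.64.192/27


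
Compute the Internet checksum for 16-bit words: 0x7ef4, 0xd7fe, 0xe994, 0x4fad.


Sum all words (with carry folding):
+ 0x7ef4 = 0x7ef4
+ 0xd7fe = 0x56f3
+ 0xe994 = 0x4088
+ 0x4fad = 0x9035
One's complement: ~0x9035
Checksum = 0x6fca


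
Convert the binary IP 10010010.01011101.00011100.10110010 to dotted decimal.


10010010 = 146
01011101 = 93
00011100 = 28
10110010 = 178
IP: 146.93.28.178


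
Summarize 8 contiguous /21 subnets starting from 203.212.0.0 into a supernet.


Original prefix: /21
Number of subnets: 8 = 2^3
New prefix = 21 - 3 = 18
Supernet: 203.212.0.0/18


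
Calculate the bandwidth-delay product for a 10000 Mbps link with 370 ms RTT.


BDP = bandwidth * RTT
= 10000 Mbps * 370 ms
= 10000 * 1e6 * 370 / 1000 bits
= 3700000000 bits
= 462500000 bytes
= 451660.1562 KB
BDP = 3700000000 bits (462500000 bytes)


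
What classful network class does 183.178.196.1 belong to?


First octet: 183
Binary: 10110111
10xxxxxx -> Class B (128-191)
Class B, default mask 255.255.0.0 (/16)


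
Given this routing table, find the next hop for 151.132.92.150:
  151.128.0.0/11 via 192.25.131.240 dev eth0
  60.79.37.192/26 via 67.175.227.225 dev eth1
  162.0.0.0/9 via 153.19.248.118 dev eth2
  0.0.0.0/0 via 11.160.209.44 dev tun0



Longest prefix match for 151.132.92.150:
  /11 151.128.0.0: MATCH
  /26 60.79.37.192: no
  /9 162.0.0.0: no
  /0 0.0.0.0: MATCH
Selected: next-hop 192.25.131.240 via eth0 (matched /11)


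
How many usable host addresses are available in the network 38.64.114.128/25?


Host bits = 32 - 25 = 7
Total addresses = 2^7 = 128
Usable = total - 2 (network and broadcast)
Usable hosts: 126


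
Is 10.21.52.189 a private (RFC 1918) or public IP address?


RFC 1918 private ranges:
  10.0.0.0/8 (10.0.0.0 - 10.255.255.255)
  172.16.0.0/12 (172.16.0.0 - 172.31.255.255)
  192.168.0.0/16 (192.168.0.0 - 192.168.255.255)
Private (in 10.0.0.0/8)


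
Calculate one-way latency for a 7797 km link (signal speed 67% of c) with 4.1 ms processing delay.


Speed = 0.67 * 3e5 km/s = 201000 km/s
Propagation delay = 7797 / 201000 = 0.0388 s = 38.791 ms
Processing delay = 4.1 ms
Total one-way latency = 42.891 ms


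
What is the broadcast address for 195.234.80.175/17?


Network: 195.234.0.0/17
Host bits = 15
Set all host bits to 1:
Broadcast: 195.234.127.255


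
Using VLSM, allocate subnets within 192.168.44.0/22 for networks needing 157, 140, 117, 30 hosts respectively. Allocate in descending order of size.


157 hosts -> /24 (254 usable): 192.168.44.0/24
140 hosts -> /24 (254 usable): 192.168.45.0/24
117 hosts -> /25 (126 usable): 192.168.46.0/25
30 hosts -> /27 (30 usable): 192.168.46.128/27
Allocation: 192.168.44.0/24 (157 hosts, 254 usable); 192.168.45.0/24 (140 hosts, 254 usable); 192.168.46.0/25 (117 hosts, 126 usable); 192.168.46.128/27 (30 hosts, 30 usable)


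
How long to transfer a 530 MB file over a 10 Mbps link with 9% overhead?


Effective throughput = 10 * (1 - 9/100) = 9.1 Mbps
File size in Mb = 530 * 8 = 4240 Mb
Time = 4240 / 9.1
Time = 465.9341 seconds


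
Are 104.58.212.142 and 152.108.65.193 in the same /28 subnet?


Mask: 255.255.255.240
104.58.212.142 AND mask = 104.58.212.128
152.108.65.193 AND mask = 152.108.65.192
No, different subnets (104.58.212.128 vs 152.108.65.192)


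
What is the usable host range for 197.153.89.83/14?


Network: 197.152.0.0
Broadcast: 197.155.255.255
First usable = network + 1
Last usable = broadcast - 1
Range: 197.152.0.1 to 197.155.255.254


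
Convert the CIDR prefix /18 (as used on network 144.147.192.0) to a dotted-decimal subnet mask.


/18 means 18 network bits, 14 host bits
Binary: 11111111111111111100000000000000
Mask: 255.255.192.0


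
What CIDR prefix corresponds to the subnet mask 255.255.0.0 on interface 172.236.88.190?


Binary: 11111111.11111111.00000000.00000000
Count leading 1s
Prefix: /16


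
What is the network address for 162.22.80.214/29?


IP:   10100010.00010110.01010000.11010110
Mask: 11111111.11111111.11111111.11111000
AND operation:
Net:  10100010.00010110.01010000.11010000
Network: 162.22.80.208/29


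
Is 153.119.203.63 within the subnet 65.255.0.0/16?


Subnet network: 65.255.0.0
Test IP AND mask: 153.119.0.0
No, 153.119.203.63 is not in 65.255.0.0/16


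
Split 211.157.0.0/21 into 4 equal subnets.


New prefix = 21 + 2 = 23
Each subnet has 512 addresses
  211.157.0.0/23
  211.157.2.0/23
  211.157.4.0/23
  211.157.6.0/23
Subnets: 211.157.0.0/23, 211.157.2.0/23, 211.157.4.0/23, 211.157.6.0/23


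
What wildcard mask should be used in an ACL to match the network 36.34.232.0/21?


Subnet mask: 255.255.248.0
Wildcard = 255.255.255.255 - subnet mask
255 - 255 = 0
255 - 255 = 0
255 - 248 = 7
255 - 0 = 255
Wildcard: 0.0.7.255


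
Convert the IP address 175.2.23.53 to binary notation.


175 = 10101111
2 = 00000010
23 = 00010111
53 = 00110101
Binary: 10101111.00000010.00010111.00110101


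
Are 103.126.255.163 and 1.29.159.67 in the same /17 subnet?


Mask: 255.255.128.0
103.126.255.163 AND mask = 103.126.128.0
1.29.159.67 AND mask = 1.29.128.0
No, different subnets (103.126.128.0 vs 1.29.128.0)


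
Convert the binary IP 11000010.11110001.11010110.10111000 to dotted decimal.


11000010 = 194
11110001 = 241
11010110 = 214
10111000 = 184
IP: 194.241.214.184


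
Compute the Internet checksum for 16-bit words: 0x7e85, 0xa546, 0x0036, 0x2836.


Sum all words (with carry folding):
+ 0x7e85 = 0x7e85
+ 0xa546 = 0x23cc
+ 0x0036 = 0x2402
+ 0x2836 = 0x4c38
One's complement: ~0x4c38
Checksum = 0xb3c7


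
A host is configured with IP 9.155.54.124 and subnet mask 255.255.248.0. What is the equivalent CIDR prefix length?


Binary: 11111111.11111111.11111000.00000000
Count leading 1s
Prefix: /21


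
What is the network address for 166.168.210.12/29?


IP:   10100110.10101000.11010010.00001100
Mask: 11111111.11111111.11111111.11111000
AND operation:
Net:  10100110.10101000.11010010.00001000
Network: 166.168.210.8/29


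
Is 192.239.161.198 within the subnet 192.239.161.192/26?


Subnet network: 192.239.161.192
Test IP AND mask: 192.239.161.192
Yes, 192.239.161.198 is in 192.239.161.192/26


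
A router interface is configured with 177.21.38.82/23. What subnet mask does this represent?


/23 means 23 network bits, 9 host bits
Binary: 11111111111111111111111000000000
Mask: 255.255.254.0


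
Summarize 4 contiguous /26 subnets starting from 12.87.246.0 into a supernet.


Original prefix: /26
Number of subnets: 4 = 2^2
New prefix = 26 - 2 = 24
Supernet: 12.87.246.0/24


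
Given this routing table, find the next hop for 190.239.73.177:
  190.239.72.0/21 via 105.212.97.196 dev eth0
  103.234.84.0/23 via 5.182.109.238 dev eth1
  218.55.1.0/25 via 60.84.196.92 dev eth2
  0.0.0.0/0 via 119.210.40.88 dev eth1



Longest prefix match for 190.239.73.177:
  /21 190.239.72.0: MATCH
  /23 103.234.84.0: no
  /25 218.55.1.0: no
  /0 0.0.0.0: MATCH
Selected: next-hop 105.212.97.196 via eth0 (matched /21)


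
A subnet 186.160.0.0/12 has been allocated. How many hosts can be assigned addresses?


Host bits = 32 - 12 = 20
Total addresses = 2^20 = 1048576
Usable = total - 2 (network and broadcast)
Usable hosts: 1048574


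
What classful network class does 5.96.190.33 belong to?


First octet: 5
Binary: 00000101
0xxxxxxx -> Class A (1-126)
Class A, default mask 255.0.0.0 (/8)


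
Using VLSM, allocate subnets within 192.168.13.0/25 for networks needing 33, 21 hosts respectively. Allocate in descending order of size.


33 hosts -> /26 (62 usable): 192.168.13.0/26
21 hosts -> /27 (30 usable): 192.168.13.64/27
Allocation: 192.168.13.0/26 (33 hosts, 62 usable); 192.168.13.64/27 (21 hosts, 30 usable)


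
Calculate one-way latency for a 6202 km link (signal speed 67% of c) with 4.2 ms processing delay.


Speed = 0.67 * 3e5 km/s = 201000 km/s
Propagation delay = 6202 / 201000 = 0.0309 s = 30.8557 ms
Processing delay = 4.2 ms
Total one-way latency = 35.0557 ms


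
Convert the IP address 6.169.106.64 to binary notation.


6 = 00000110
169 = 10101001
106 = 01101010
64 = 01000000
Binary: 00000110.10101001.01101010.01000000


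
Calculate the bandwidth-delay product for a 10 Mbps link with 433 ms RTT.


BDP = bandwidth * RTT
= 10 Mbps * 433 ms
= 10 * 1e6 * 433 / 1000 bits
= 4330000 bits
= 541250 bytes
= 528.5645 KB
BDP = 4330000 bits (541250 bytes)


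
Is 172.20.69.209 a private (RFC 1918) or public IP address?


RFC 1918 private ranges:
  10.0.0.0/8 (10.0.0.0 - 10.255.255.255)
  172.16.0.0/12 (172.16.0.0 - 172.31.255.255)
  192.168.0.0/16 (192.168.0.0 - 192.168.255.255)
Private (in 172.16.0.0/12)


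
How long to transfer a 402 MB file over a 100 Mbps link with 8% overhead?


Effective throughput = 100 * (1 - 8/100) = 92 Mbps
File size in Mb = 402 * 8 = 3216 Mb
Time = 3216 / 92
Time = 34.9565 seconds


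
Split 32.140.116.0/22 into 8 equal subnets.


New prefix = 22 + 3 = 25
Each subnet has 128 addresses
  32.140.116.0/25
  32.140.116.128/25
  32.140.117.0/25
  32.140.117.128/25
  32.140.118.0/25
  32.140.118.128/25
  32.140.119.0/25
  32.140.119.128/25
Subnets: 32.140.116.0/25, 32.140.116.128/25, 32.140.117.0/25, 32.140.117.128/25, 32.140.118.0/25, 32.140.118.128/25, 32.140.119.0/25, 32.140.119.128/25


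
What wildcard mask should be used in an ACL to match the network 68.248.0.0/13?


Subnet mask: 255.248.0.0
Wildcard = 255.255.255.255 - subnet mask
255 - 255 = 0
255 - 248 = 7
255 - 0 = 255
255 - 0 = 255
Wildcard: 0.7.255.255


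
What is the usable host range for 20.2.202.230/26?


Network: 20.2.202.192
Broadcast: 20.2.202.255
First usable = network + 1
Last usable = broadcast - 1
Range: 20.2.202.193 to 20.2.202.254


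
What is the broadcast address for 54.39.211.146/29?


Network: 54.39.211.144/29
Host bits = 3
Set all host bits to 1:
Broadcast: 54.39.211.151


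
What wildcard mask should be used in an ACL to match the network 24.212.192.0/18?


Subnet mask: 255.255.192.0
Wildcard = 255.255.255.255 - subnet mask
255 - 255 = 0
255 - 255 = 0
255 - 192 = 63
255 - 0 = 255
Wildcard: 0.0.63.255


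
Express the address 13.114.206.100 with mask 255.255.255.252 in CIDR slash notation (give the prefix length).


Binary: 11111111.11111111.11111111.11111100
Count leading 1s
Prefix: /30


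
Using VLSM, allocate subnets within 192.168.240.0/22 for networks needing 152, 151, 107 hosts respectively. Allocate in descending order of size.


152 hosts -> /24 (254 usable): 192.168.240.0/24
151 hosts -> /24 (254 usable): 192.168.241.0/24
107 hosts -> /25 (126 usable): 192.168.242.0/25
Allocation: 192.168.240.0/24 (152 hosts, 254 usable); 192.168.241.0/24 (151 hosts, 254 usable); 192.168.242.0/25 (107 hosts, 126 usable)


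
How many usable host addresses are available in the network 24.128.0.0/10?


Host bits = 32 - 10 = 22
Total addresses = 2^22 = 4194304
Usable = total - 2 (network and broadcast)
Usable hosts: 4194302


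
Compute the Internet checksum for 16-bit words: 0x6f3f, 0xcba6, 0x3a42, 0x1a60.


Sum all words (with carry folding):
+ 0x6f3f = 0x6f3f
+ 0xcba6 = 0x3ae6
+ 0x3a42 = 0x7528
+ 0x1a60 = 0x8f88
One's complement: ~0x8f88
Checksum = 0x7077


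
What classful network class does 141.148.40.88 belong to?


First octet: 141
Binary: 10001101
10xxxxxx -> Class B (128-191)
Class B, default mask 255.255.0.0 (/16)


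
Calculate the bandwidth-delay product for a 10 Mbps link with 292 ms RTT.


BDP = bandwidth * RTT
= 10 Mbps * 292 ms
= 10 * 1e6 * 292 / 1000 bits
= 2920000 bits
= 365000 bytes
= 356.4453 KB
BDP = 2920000 bits (365000 bytes)


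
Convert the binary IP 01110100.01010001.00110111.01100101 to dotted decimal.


01110100 = 116
01010001 = 81
00110111 = 55
01100101 = 101
IP: 116.81.55.101


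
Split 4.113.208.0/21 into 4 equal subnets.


New prefix = 21 + 2 = 23
Each subnet has 512 addresses
  4.113.208.0/23
  4.113.210.0/23
  4.113.212.0/23
  4.113.214.0/23
Subnets: 4.113.208.0/23, 4.113.210.0/23, 4.113.212.0/23, 4.113.214.0/23


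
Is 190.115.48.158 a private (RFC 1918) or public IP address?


RFC 1918 private ranges:
  10.0.0.0/8 (10.0.0.0 - 10.255.255.255)
  172.16.0.0/12 (172.16.0.0 - 172.31.255.255)
  192.168.0.0/16 (192.168.0.0 - 192.168.255.255)
Public (not in any RFC 1918 range)


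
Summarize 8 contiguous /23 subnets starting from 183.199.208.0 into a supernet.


Original prefix: /23
Number of subnets: 8 = 2^3
New prefix = 23 - 3 = 20
Supernet: 183.199.208.0/20


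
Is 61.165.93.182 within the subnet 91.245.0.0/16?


Subnet network: 91.245.0.0
Test IP AND mask: 61.165.0.0
No, 61.165.93.182 is not in 91.245.0.0/16


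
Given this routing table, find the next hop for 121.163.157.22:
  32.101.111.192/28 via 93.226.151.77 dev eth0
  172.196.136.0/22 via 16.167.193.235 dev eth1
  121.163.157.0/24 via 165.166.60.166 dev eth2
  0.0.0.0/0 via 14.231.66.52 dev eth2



Longest prefix match for 121.163.157.22:
  /28 32.101.111.192: no
  /22 172.196.136.0: no
  /24 121.163.157.0: MATCH
  /0 0.0.0.0: MATCH
Selected: next-hop 165.166.60.166 via eth2 (matched /24)


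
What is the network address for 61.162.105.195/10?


IP:   00111101.10100010.01101001.11000011
Mask: 11111111.11000000.00000000.00000000
AND operation:
Net:  00111101.10000000.00000000.00000000
Network: 61.128.0.0/10


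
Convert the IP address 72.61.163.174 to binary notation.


72 = 01001000
61 = 00111101
163 = 10100011
174 = 10101110
Binary: 01001000.00111101.10100011.10101110


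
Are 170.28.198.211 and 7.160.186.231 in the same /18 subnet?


Mask: 255.255.192.0
170.28.198.211 AND mask = 170.28.192.0
7.160.186.231 AND mask = 7.160.128.0
No, different subnets (170.28.192.0 vs 7.160.128.0)


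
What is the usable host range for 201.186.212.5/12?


Network: 201.176.0.0
Broadcast: 201.191.255.255
First usable = network + 1
Last usable = broadcast - 1
Range: 201.176.0.1 to 201.191.255.254


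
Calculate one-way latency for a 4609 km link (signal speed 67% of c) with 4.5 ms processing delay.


Speed = 0.67 * 3e5 km/s = 201000 km/s
Propagation delay = 4609 / 201000 = 0.0229 s = 22.9303 ms
Processing delay = 4.5 ms
Total one-way latency = 27.4303 ms


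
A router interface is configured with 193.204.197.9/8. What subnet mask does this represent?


/8 means 8 network bits, 24 host bits
Binary: 11111111000000000000000000000000
Mask: 255.0.0.0


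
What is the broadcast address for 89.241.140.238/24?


Network: 89.241.140.0/24
Host bits = 8
Set all host bits to 1:
Broadcast: 89.241.140.255


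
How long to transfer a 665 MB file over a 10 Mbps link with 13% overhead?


Effective throughput = 10 * (1 - 13/100) = 8.7 Mbps
File size in Mb = 665 * 8 = 5320 Mb
Time = 5320 / 8.7
Time = 611.4943 seconds


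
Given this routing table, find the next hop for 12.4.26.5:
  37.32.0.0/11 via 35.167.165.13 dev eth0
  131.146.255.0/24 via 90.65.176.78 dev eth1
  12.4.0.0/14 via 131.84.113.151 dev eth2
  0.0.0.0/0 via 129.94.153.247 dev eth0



Longest prefix match for 12.4.26.5:
  /11 37.32.0.0: no
  /24 131.146.255.0: no
  /14 12.4.0.0: MATCH
  /0 0.0.0.0: MATCH
Selected: next-hop 131.84.113.151 via eth2 (matched /14)


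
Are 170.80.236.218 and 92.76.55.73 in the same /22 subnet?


Mask: 255.255.252.0
170.80.236.218 AND mask = 170.80.236.0
92.76.55.73 AND mask = 92.76.52.0
No, different subnets (170.80.236.0 vs 92.76.52.0)


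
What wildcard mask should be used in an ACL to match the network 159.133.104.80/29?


Subnet mask: 255.255.255.248
Wildcard = 255.255.255.255 - subnet mask
255 - 255 = 0
255 - 255 = 0
255 - 255 = 0
255 - 248 = 7
Wildcard: 0.0.0.7


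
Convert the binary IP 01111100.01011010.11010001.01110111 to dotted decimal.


01111100 = 124
01011010 = 90
11010001 = 209
01110111 = 119
IP: 124.90.209.119


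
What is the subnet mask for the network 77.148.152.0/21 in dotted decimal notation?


/21 means 21 network bits, 11 host bits
Binary: 11111111111111111111100000000000
Mask: 255.255.248.0


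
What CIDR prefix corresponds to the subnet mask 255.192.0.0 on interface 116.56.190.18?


Binary: 11111111.11000000.00000000.00000000
Count leading 1s
Prefix: /10


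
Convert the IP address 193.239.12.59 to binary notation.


193 = 11000001
239 = 11101111
12 = 00001100
59 = 00111011
Binary: 11000001.11101111.00001100.00111011


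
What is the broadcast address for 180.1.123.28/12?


Network: 180.0.0.0/12
Host bits = 20
Set all host bits to 1:
Broadcast: 180.15.255.255


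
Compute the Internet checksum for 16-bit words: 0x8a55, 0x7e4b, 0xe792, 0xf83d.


Sum all words (with carry folding):
+ 0x8a55 = 0x8a55
+ 0x7e4b = 0x08a1
+ 0xe792 = 0xf033
+ 0xf83d = 0xe871
One's complement: ~0xe871
Checksum = 0x178e


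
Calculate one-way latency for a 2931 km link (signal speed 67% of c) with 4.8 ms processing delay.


Speed = 0.67 * 3e5 km/s = 201000 km/s
Propagation delay = 2931 / 201000 = 0.0146 s = 14.5821 ms
Processing delay = 4.8 ms
Total one-way latency = 19.3821 ms


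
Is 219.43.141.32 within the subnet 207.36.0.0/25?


Subnet network: 207.36.0.0
Test IP AND mask: 219.43.141.0
No, 219.43.141.32 is not in 207.36.0.0/25


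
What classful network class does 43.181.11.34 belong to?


First octet: 43
Binary: 00101011
0xxxxxxx -> Class A (1-126)
Class A, default mask 255.0.0.0 (/8)


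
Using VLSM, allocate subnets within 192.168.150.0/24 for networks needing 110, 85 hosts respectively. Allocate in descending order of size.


110 hosts -> /25 (126 usable): 192.168.150.0/25
85 hosts -> /25 (126 usable): 192.168.150.128/25
Allocation: 192.168.150.0/25 (110 hosts, 126 usable); 192.168.150.128/25 (85 hosts, 126 usable)


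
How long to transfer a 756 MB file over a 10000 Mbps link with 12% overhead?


Effective throughput = 10000 * (1 - 12/100) = 8800 Mbps
File size in Mb = 756 * 8 = 6048 Mb
Time = 6048 / 8800
Time = 0.6873 seconds


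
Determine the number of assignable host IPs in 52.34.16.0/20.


Host bits = 32 - 20 = 12
Total addresses = 2^12 = 4096
Usable = total - 2 (network and broadcast)
Usable hosts: 4094


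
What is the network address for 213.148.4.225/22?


IP:   11010101.10010100.00000100.11100001
Mask: 11111111.11111111.11111100.00000000
AND operation:
Net:  11010101.10010100.00000100.00000000
Network: 213.148.4.0/22


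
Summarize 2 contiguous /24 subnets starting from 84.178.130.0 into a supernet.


Original prefix: /24
Number of subnets: 2 = 2^1
New prefix = 24 - 1 = 23
Supernet: 84.178.130.0/23


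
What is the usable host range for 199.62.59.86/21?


Network: 199.62.56.0
Broadcast: 199.62.63.255
First usable = network + 1
Last usable = broadcast - 1
Range: 199.62.56.1 to 199.62.63.254


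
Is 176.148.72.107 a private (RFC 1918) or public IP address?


RFC 1918 private ranges:
  10.0.0.0/8 (10.0.0.0 - 10.255.255.255)
  172.16.0.0/12 (172.16.0.0 - 172.31.255.255)
  192.168.0.0/16 (192.168.0.0 - 192.168.255.255)
Public (not in any RFC 1918 range)


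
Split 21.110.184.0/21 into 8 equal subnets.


New prefix = 21 + 3 = 24
Each subnet has 256 addresses
  21.110.184.0/24
  21.110.185.0/24
  21.110.186.0/24
  21.110.187.0/24
  21.110.188.0/24
  21.110.189.0/24
  21.110.190.0/24
  21.110.191.0/24
Subnets: 21.110.184.0/24, 21.110.185.0/24, 21.110.186.0/24, 21.110.187.0/24, 21.110.188.0/24, 21.110.189.0/24, 21.110.190.0/24, 21.110.191.0/24


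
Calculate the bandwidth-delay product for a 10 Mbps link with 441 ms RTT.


BDP = bandwidth * RTT
= 10 Mbps * 441 ms
= 10 * 1e6 * 441 / 1000 bits
= 4410000 bits
= 551250 bytes
= 538.3301 KB
BDP = 4410000 bits (551250 bytes)


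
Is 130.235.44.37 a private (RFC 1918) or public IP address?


RFC 1918 private ranges:
  10.0.0.0/8 (10.0.0.0 - 10.255.255.255)
  172.16.0.0/12 (172.16.0.0 - 172.31.255.255)
  192.168.0.0/16 (192.168.0.0 - 192.168.255.255)
Public (not in any RFC 1918 range)


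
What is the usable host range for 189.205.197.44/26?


Network: 189.205.197.0
Broadcast: 189.205.197.63
First usable = network + 1
Last usable = broadcast - 1
Range: 189.205.197.1 to 189.205.197.62


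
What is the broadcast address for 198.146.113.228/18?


Network: 198.146.64.0/18
Host bits = 14
Set all host bits to 1:
Broadcast: 198.146.127.255


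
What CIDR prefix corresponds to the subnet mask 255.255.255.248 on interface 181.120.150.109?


Binary: 11111111.11111111.11111111.11111000
Count leading 1s
Prefix: /29


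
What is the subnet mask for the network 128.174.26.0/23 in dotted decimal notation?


/23 means 23 network bits, 9 host bits
Binary: 11111111111111111111111000000000
Mask: 255.255.254.0


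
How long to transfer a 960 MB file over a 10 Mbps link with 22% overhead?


Effective throughput = 10 * (1 - 22/100) = 7.8 Mbps
File size in Mb = 960 * 8 = 7680 Mb
Time = 7680 / 7.8
Time = 984.6154 seconds


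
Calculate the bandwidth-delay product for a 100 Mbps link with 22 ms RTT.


BDP = bandwidth * RTT
= 100 Mbps * 22 ms
= 100 * 1e6 * 22 / 1000 bits
= 2200000 bits
= 275000 bytes
= 268.5547 KB
BDP = 2200000 bits (275000 bytes)


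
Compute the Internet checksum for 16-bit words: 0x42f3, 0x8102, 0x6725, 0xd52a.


Sum all words (with carry folding):
+ 0x42f3 = 0x42f3
+ 0x8102 = 0xc3f5
+ 0x6725 = 0x2b1b
+ 0xd52a = 0x0046
One's complement: ~0x0046
Checksum = 0xffb9


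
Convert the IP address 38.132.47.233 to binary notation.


38 = 00100110
132 = 10000100
47 = 00101111
233 = 11101001
Binary: 00100110.10000100.00101111.11101001


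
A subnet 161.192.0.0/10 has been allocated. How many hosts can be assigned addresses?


Host bits = 32 - 10 = 22
Total addresses = 2^22 = 4194304
Usable = total - 2 (network and broadcast)
Usable hosts: 4194302


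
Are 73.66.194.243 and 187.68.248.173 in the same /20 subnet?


Mask: 255.255.240.0
73.66.194.243 AND mask = 73.66.192.0
187.68.248.173 AND mask = 187.68.240.0
No, different subnets (73.66.192.0 vs 187.68.240.0)


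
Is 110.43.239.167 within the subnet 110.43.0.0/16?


Subnet network: 110.43.0.0
Test IP AND mask: 110.43.0.0
Yes, 110.43.239.167 is in 110.43.0.0/16


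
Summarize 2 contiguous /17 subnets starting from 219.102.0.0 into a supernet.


Original prefix: /17
Number of subnets: 2 = 2^1
New prefix = 17 - 1 = 16
Supernet: 219.102.0.0/16


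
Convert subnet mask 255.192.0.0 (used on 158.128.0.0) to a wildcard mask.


Subnet mask: 255.192.0.0
Wildcard = 255.255.255.255 - subnet mask
255 - 255 = 0
255 - 192 = 63
255 - 0 = 255
255 - 0 = 255
Wildcard: 0.63.255.255


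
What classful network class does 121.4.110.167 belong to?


First octet: 121
Binary: 01111001
0xxxxxxx -> Class A (1-126)
Class A, default mask 255.0.0.0 (/8)


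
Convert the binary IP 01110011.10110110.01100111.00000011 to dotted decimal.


01110011 = 115
10110110 = 182
01100111 = 103
00000011 = 3
IP: 115.182.103.3


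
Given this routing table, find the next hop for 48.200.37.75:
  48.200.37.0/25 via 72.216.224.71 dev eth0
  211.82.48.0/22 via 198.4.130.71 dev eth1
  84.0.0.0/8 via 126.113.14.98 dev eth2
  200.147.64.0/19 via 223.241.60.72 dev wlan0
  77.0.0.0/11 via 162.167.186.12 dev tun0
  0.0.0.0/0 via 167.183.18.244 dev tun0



Longest prefix match for 48.200.37.75:
  /25 48.200.37.0: MATCH
  /22 211.82.48.0: no
  /8 84.0.0.0: no
  /19 200.147.64.0: no
  /11 77.0.0.0: no
  /0 0.0.0.0: MATCH
Selected: next-hop 72.216.224.71 via eth0 (matched /25)


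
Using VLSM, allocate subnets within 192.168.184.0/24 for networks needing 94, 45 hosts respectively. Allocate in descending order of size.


94 hosts -> /25 (126 usable): 192.168.184.0/25
45 hosts -> /26 (62 usable): 192.168.184.128/26
Allocation: 192.168.184.0/25 (94 hosts, 126 usable); 192.168.184.128/26 (45 hosts, 62 usable)


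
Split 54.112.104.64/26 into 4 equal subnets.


New prefix = 26 + 2 = 28
Each subnet has 16 addresses
  54.112.104.64/28
  54.112.104.80/28
  54.112.104.96/28
  54.112.104.112/28
Subnets: 54.112.104.64/28, 54.112.104.80/28, 54.112.104.96/28, 54.112.104.112/28


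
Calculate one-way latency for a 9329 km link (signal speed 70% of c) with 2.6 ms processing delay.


Speed = 0.7 * 3e5 km/s = 210000 km/s
Propagation delay = 9329 / 210000 = 0.0444 s = 44.4238 ms
Processing delay = 2.6 ms
Total one-way latency = 47.0238 ms


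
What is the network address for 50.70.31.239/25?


IP:   00110010.01000110.00011111.11101111
Mask: 11111111.11111111.11111111.10000000
AND operation:
Net:  00110010.01000110.00011111.10000000
Network: 50.70.31.128/25


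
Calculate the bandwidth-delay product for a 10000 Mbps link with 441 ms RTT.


BDP = bandwidth * RTT
= 10000 Mbps * 441 ms
= 10000 * 1e6 * 441 / 1000 bits
= 4410000000 bits
= 551250000 bytes
= 538330.0781 KB
BDP = 4410000000 bits (551250000 bytes)


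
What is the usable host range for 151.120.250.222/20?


Network: 151.120.240.0
Broadcast: 151.120.255.255
First usable = network + 1
Last usable = broadcast - 1
Range: 151.120.240.1 to 151.120.255.254


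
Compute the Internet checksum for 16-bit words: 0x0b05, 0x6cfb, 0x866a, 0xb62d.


Sum all words (with carry folding):
+ 0x0b05 = 0x0b05
+ 0x6cfb = 0x7800
+ 0x866a = 0xfe6a
+ 0xb62d = 0xb498
One's complement: ~0xb498
Checksum = 0x4b67


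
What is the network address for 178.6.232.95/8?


IP:   10110010.00000110.11101000.01011111
Mask: 11111111.00000000.00000000.00000000
AND operation:
Net:  10110010.00000000.00000000.00000000
Network: 178.0.0.0/8


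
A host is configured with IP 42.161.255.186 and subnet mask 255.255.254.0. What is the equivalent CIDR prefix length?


Binary: 11111111.11111111.11111110.00000000
Count leading 1s
Prefix: /23


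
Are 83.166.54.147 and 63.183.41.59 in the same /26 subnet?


Mask: 255.255.255.192
83.166.54.147 AND mask = 83.166.54.128
63.183.41.59 AND mask = 63.183.41.0
No, different subnets (83.166.54.128 vs 63.183.41.0)


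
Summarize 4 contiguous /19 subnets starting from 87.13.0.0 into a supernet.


Original prefix: /19
Number of subnets: 4 = 2^2
New prefix = 19 - 2 = 17
Supernet: 87.13.0.0/17


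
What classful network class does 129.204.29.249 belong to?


First octet: 129
Binary: 10000001
10xxxxxx -> Class B (128-191)
Class B, default mask 255.255.0.0 (/16)


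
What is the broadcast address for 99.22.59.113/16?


Network: 99.22.0.0/16
Host bits = 16
Set all host bits to 1:
Broadcast: 99.22.255.255


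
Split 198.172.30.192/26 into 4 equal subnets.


New prefix = 26 + 2 = 28
Each subnet has 16 addresses
  198.172.30.192/28
  198.172.30.208/28
  198.172.30.224/28
  198.172.30.240/28
Subnets: 198.172.30.192/28, 198.172.30.208/28, 198.172.30.224/28, 198.172.30.240/28


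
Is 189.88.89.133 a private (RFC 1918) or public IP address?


RFC 1918 private ranges:
  10.0.0.0/8 (10.0.0.0 - 10.255.255.255)
  172.16.0.0/12 (172.16.0.0 - 172.31.255.255)
  192.168.0.0/16 (192.168.0.0 - 192.168.255.255)
Public (not in any RFC 1918 range)


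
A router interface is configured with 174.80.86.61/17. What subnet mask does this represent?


/17 means 17 network bits, 15 host bits
Binary: 11111111111111111000000000000000
Mask: 255.255.128.0


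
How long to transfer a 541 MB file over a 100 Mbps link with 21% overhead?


Effective throughput = 100 * (1 - 21/100) = 79 Mbps
File size in Mb = 541 * 8 = 4328 Mb
Time = 4328 / 79
Time = 54.7848 seconds


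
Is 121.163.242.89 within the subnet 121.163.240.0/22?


Subnet network: 121.163.240.0
Test IP AND mask: 121.163.240.0
Yes, 121.163.242.89 is in 121.163.240.0/22


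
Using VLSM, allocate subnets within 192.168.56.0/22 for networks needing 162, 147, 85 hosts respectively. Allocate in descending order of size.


162 hosts -> /24 (254 usable): 192.168.56.0/24
147 hosts -> /24 (254 usable): 192.168.57.0/24
85 hosts -> /25 (126 usable): 192.168.58.0/25
Allocation: 192.168.56.0/24 (162 hosts, 254 usable); 192.168.57.0/24 (147 hosts, 254 usable); 192.168.58.0/25 (85 hosts, 126 usable)


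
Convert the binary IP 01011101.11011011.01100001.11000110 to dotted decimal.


01011101 = 93
11011011 = 219
01100001 = 97
11000110 = 198
IP: 93.219.97.198


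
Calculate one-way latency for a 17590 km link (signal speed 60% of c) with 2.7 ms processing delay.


Speed = 0.6 * 3e5 km/s = 180000 km/s
Propagation delay = 17590 / 180000 = 0.0977 s = 97.7222 ms
Processing delay = 2.7 ms
Total one-way latency = 100.4222 ms


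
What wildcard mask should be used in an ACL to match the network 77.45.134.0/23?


Subnet mask: 255.255.254.0
Wildcard = 255.255.255.255 - subnet mask
255 - 255 = 0
255 - 255 = 0
255 - 254 = 1
255 - 0 = 255
Wildcard: 0.0.1.255


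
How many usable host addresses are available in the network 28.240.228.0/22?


Host bits = 32 - 22 = 10
Total addresses = 2^10 = 1024
Usable = total - 2 (network and broadcast)
Usable hosts: 1022


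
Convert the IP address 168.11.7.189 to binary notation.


168 = 10101000
11 = 00001011
7 = 00000111
189 = 10111101
Binary: 10101000.00001011.00000111.10111101


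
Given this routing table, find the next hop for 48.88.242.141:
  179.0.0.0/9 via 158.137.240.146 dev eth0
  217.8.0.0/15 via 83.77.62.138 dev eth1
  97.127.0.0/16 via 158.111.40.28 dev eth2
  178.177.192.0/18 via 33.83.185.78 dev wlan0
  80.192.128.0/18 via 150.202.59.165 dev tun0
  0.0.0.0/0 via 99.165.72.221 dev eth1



Longest prefix match for 48.88.242.141:
  /9 179.0.0.0: no
  /15 217.8.0.0: no
  /16 97.127.0.0: no
  /18 178.177.192.0: no
  /18 80.192.128.0: no
  /0 0.0.0.0: MATCH
Selected: next-hop 99.165.72.221 via eth1 (matched /0)
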